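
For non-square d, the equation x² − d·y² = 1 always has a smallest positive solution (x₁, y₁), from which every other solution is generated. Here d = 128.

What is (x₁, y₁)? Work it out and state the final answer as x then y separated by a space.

√128 = [11; 3,5,3,22, …], period ℓ=4 (even) → k=3
step 0: (11, 1)  from 11·(1,0) + (0,1)
step 1: (34, 3)  from 3·(11,1) + (1,0)
step 2: (181, 16)  from 5·(34,3) + (11,1)
step 3: (577, 51)  from 3·(181,16) + (34,3)
fundamental: x₁=577, y₁=51  (since 332929 − 128·2601 = 1)

577 51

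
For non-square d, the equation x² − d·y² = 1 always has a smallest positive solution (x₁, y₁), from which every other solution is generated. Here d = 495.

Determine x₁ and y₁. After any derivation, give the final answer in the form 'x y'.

√495 = [22; 4,44, …], period ℓ=2 (even) → k=1
a_0=22:  p_0=22·1+0=22,  q_0=22·0+1=1
a_1=4:  p_1=4·22+1=89,  q_1=4·1+0=4
→ (89, 4).  Check: 89²=7921, 495·4²=7920, difference 1.

89 4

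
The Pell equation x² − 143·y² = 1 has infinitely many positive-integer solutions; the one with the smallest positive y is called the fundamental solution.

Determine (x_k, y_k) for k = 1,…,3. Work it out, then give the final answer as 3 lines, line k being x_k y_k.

[11; 1,22] for √143; ℓ=2 ⇒ convergent index 1
i=0: a=11 ⇒ p=11, q=1
i=1: a=1 ⇒ p=12, q=1
(x₁, y₁) = (12, 1);  12² − 143·1² = 1 ✓
n=2: (12,1)∘(12,1) = (12·12+143·1·1, 12·1+1·12) = (287,24)
n=3: (287,24)∘(12,1) = (12·287+143·1·24, 12·24+1·287) = (6876,575)

12 1
287 24
6876 575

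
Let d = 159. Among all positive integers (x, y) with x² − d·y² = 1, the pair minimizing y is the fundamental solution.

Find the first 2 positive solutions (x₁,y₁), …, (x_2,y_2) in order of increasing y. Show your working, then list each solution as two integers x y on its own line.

1324 105
3505951 278040

[12; 1,1,1,1,3,1,1,1,1,24] for √159; ℓ=10 ⇒ convergent index 9
step 0: (12, 1)  from 12·(1,0) + (0,1)
step 1: (13, 1)  from 1·(12,1) + (1,0)
step 2: (25, 2)  from 1·(13,1) + (12,1)
…
step 4: (63, 5)  from 1·(38,3) + (25,2)
…
step 6: (290, 23)  from 1·(227,18) + (63,5)
step 7: (517, 41)  from 1·(290,23) + (227,18)
step 8: (807, 64)  from 1·(517,41) + (290,23)
step 9: (1324, 105)  from 1·(807,64) + (517,41)
(x₁, y₁) = (1324, 105);  1324² − 159·105² = 1 ✓
(x_2, y_2) = (1324·1324 + 159·105·105, 1324·105 + 105·1324) = (3505951, 278040)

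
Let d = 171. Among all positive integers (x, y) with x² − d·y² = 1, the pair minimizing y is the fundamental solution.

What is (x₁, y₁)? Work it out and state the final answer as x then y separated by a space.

√171 = [13; 13,26, …], period ℓ=2 (even) → k=1
step 0: (13, 1)  from 13·(1,0) + (0,1)
step 1: (170, 13)  from 13·(13,1) + (1,0)
fundamental: x₁=170, y₁=13  (since 28900 − 171·169 = 1)

170 13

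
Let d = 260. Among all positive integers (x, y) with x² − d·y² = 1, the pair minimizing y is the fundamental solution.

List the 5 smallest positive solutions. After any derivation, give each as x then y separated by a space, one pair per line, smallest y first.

[16; 8,32] for √260; ℓ=2 ⇒ convergent index 1
k=0  a_k=16  p_k/q_k = 16/1
k=1  a_k=8  p_k/q_k = 129/8
→ (129, 8).  Check: 129²=16641, 260·8²=16640, difference 1.
(x_2, y_2) = (129·129 + 260·8·8, 129·8 + 8·129) = (33281, 2064)
(x_3, y_3) = (129·33281 + 260·8·2064, 129·2064 + 8·33281) = (8586369, 532504)
(x_4, y_4) = (129·8586369 + 260·8·532504, 129·532504 + 8·8586369) = (2215249921, 137383968)
(x_5, y_5) = (129·2215249921 + 260·8·137383968, 129·137383968 + 8·2215249921) = (571525893249, 35444531240)

129 8
33281 2064
8586369 532504
2215249921 137383968
571525893249 35444531240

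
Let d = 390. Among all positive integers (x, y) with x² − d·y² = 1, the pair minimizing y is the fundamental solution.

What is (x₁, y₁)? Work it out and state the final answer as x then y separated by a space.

√390 = [19; 1,2,1,38, …], period ℓ=4 (even) → k=3
i=0: a=19 ⇒ p=19, q=1
…
i=2: a=2 ⇒ p=59, q=3
i=3: a=1 ⇒ p=79, q=4
(x₁, y₁) = (79, 4);  79² − 390·4² = 1 ✓

79 4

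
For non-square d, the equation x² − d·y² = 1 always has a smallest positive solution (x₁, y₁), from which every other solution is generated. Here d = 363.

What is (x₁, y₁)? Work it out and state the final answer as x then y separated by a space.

362 19

√363 = [19; 19,38, …], period ℓ=2 (even) → k=1
i=0: a=19 ⇒ p=19, q=1
i=1: a=19 ⇒ p=362, q=19
fundamental: x₁=362, y₁=19  (since 131044 − 363·361 = 1)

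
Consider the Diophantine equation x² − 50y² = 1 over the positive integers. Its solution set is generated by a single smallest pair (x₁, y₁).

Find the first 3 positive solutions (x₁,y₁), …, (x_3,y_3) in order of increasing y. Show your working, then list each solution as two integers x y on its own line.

99 14
19601 2772
3880899 548842

√50 → a₀=7, period (14); ℓ=1 odd so k=1
step 0: (7, 1)  from 7·(1,0) + (0,1)
step 1: (99, 14)  from 14·(7,1) + (1,0)
→ (99, 14).  Check: 99²=9801, 50·14²=9800, difference 1.
(99+14√50)^2 = 19601 + 2772√50
(99+14√50)^3 = 3880899 + 548842√50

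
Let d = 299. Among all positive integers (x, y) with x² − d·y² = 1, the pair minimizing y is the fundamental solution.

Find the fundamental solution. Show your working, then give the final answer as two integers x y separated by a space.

415 24

√299 = [17; 3,2,3,34, …], period ℓ=4 (even) → k=3
a_0=17:  p_0=17·1+0=17,  q_0=17·0+1=1
a_1=3:  p_1=3·17+1=52,  q_1=3·1+0=3
a_2=2:  p_2=2·52+17=121,  q_2=2·3+1=7
a_3=3:  p_3=3·121+52=415,  q_3=3·7+3=24
fundamental: x₁=415, y₁=24  (since 172225 − 299·576 = 1)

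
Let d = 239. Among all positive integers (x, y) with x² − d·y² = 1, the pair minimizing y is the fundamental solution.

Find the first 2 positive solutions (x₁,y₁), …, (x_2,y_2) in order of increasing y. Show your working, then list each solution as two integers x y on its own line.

6195120 400729
76759023628799 4965128484960

√239 = [15; 2,5,1,2,4,15,4,2,1,5,2,30, …], period ℓ=12 (even) → k=11
i=0: a=15 ⇒ p=15, q=1
i=1: a=2 ⇒ p=31, q=2
…
i=3: a=1 ⇒ p=201, q=13
i=4: a=2 ⇒ p=572, q=37
…
i=6: a=15 ⇒ p=37907, q=2452
…
i=8: a=2 ⇒ p=346141, q=22390
i=9: a=1 ⇒ p=500258, q=32359
i=10: a=5 ⇒ p=2847431, q=184185
i=11: a=2 ⇒ p=6195120, q=400729
→ (6195120, 400729).  Check: 6195120²=38379511814400, 239·400729²=38379511814399, difference 1.
(6195120+400729√239)^2 = 76759023628799 + 4965128484960√239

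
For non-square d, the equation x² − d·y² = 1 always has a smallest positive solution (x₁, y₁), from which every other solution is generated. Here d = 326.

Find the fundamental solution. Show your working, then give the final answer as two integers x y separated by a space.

d=326: √d = [18; 18,36] (ℓ=2, even), read p_1/q_1
k=0  a_k=18  p_k/q_k = 18/1
k=1  a_k=18  p_k/q_k = 325/18
→ (325, 18).  Check: 325²=105625, 326·18²=105624, difference 1.

325 18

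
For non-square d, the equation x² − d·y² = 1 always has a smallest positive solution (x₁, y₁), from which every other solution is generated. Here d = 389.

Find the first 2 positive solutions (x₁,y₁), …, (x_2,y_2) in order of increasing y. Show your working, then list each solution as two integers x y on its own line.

3287049 166660
21609382256801 1095639172680

√389 = [19; 1,2,1,1,1,1,2,1,38, …], period ℓ=9 (odd) → k=17
a_0=19:  p_0=19·1+0=19,  q_0=19·0+1=1
…
a_2=2:  p_2=2·20+19=59,  q_2=2·1+1=3
a_3=1:  p_3=1·59+20=79,  q_3=1·3+1=4
a_4=1:  p_4=1·79+59=138,  q_4=1·4+3=7
a_5=1:  p_5=1·138+79=217,  q_5=1·7+4=11
a_6=1:  p_6=1·217+138=355,  q_6=1·11+7=18
a_7=2:  p_7=2·355+217=927,  q_7=2·18+11=47
a_8=1:  p_8=1·927+355=1282,  q_8=1·47+18=65
…
a_10=1:  p_10=1·49643+1282=50925,  q_10=1·2517+65=2582
…
a_12=1:  p_12=1·151493+50925=202418,  q_12=1·7681+2582=10263
a_13=1:  p_13=1·202418+151493=353911,  q_13=1·10263+7681=17944
…
a_15=1:  p_15=1·556329+353911=910240,  q_15=1·28207+17944=46151
a_16=2:  p_16=2·910240+556329=2376809,  q_16=2·46151+28207=120509
a_17=1:  p_17=1·2376809+910240=3287049,  q_17=1·120509+46151=166660
fundamental: x₁=3287049, y₁=166660  (since 10804691128401 − 389·27775555600 = 1)
k=2:  x_2 = 3287049·3287049+389·166660·166660 = 21609382256801,  y_2 = 3287049·166660+166660·3287049 = 1095639172680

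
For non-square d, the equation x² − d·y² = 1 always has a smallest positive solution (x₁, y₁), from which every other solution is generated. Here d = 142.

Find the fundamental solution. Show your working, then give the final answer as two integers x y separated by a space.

143 12

d=142: √d = [11; 1,10,1,22] (ℓ=4, even), read p_3/q_3
step 0: (11, 1)  from 11·(1,0) + (0,1)
step 1: (12, 1)  from 1·(11,1) + (1,0)
step 2: (131, 11)  from 10·(12,1) + (11,1)
step 3: (143, 12)  from 1·(131,11) + (12,1)
→ (143, 12).  Check: 143²=20449, 142·12²=20448, difference 1.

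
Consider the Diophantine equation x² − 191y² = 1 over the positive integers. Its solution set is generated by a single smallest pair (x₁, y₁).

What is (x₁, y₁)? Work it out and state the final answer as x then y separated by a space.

8994000 650783

√191 = [13; 1,4,1,1,3,…,4,1,26, …], period ℓ=16 (even) → k=15
i=0: a=13 ⇒ p=13, q=1
i=1: a=1 ⇒ p=14, q=1
i=2: a=4 ⇒ p=69, q=5
i=3: a=1 ⇒ p=83, q=6
i=4: a=1 ⇒ p=152, q=11
i=5: a=3 ⇒ p=539, q=39
i=6: a=2 ⇒ p=1230, q=89
i=7: a=2 ⇒ p=2999, q=217
i=8: a=13 ⇒ p=40217, q=2910
i=9: a=2 ⇒ p=83433, q=6037
…
i=11: a=3 ⇒ p=704682, q=50989
…
i=13: a=1 ⇒ p=1616447, q=116962
i=14: a=4 ⇒ p=7377553, q=533821
i=15: a=1 ⇒ p=8994000, q=650783
→ (8994000, 650783).  Check: 8994000²=80892036000000, 191·650783²=80892035999999, difference 1.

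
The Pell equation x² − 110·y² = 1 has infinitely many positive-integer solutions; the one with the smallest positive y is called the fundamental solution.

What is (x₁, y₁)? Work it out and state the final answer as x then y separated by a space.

21 2

√110 = [10; 2,20, …], period ℓ=2 (even) → k=1
i=0: a=10 ⇒ p=10, q=1
i=1: a=2 ⇒ p=21, q=2
→ (21, 2).  Check: 21²=441, 110·2²=440, difference 1.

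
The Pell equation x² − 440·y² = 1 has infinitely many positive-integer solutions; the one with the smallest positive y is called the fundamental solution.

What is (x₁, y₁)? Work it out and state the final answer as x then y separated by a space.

21 1

√440 = [20; 1,40, …], period ℓ=2 (even) → k=1
step 0: (20, 1)  from 20·(1,0) + (0,1)
step 1: (21, 1)  from 1·(20,1) + (1,0)
fundamental: x₁=21, y₁=1  (since 441 − 440·1 = 1)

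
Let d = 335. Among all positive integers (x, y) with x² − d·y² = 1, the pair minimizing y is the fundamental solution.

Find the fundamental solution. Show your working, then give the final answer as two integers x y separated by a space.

[18; 3,3,3,36] for √335; ℓ=4 ⇒ convergent index 3
k=0  a_k=18  p_k/q_k = 18/1
k=1  a_k=3  p_k/q_k = 55/3
k=2  a_k=3  p_k/q_k = 183/10
k=3  a_k=3  p_k/q_k = 604/33
(x₁, y₁) = (604, 33);  604² − 335·33² = 1 ✓

604 33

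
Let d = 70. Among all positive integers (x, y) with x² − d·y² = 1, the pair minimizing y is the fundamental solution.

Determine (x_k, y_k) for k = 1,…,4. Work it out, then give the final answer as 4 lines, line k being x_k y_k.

251 30
126001 15060
63252251 7560090
31752504001 3795150120

d=70: √d = [8; 2,1,2,1,2,16] (ℓ=6, even), read p_5/q_5
i=0: a=8 ⇒ p=8, q=1
…
i=4: a=1 ⇒ p=92, q=11
i=5: a=2 ⇒ p=251, q=30
(x₁, y₁) = (251, 30);  251² − 70·30² = 1 ✓
(251+30√70)^2 = 126001 + 15060√70
(251+30√70)^3 = 63252251 + 7560090√70
(251+30√70)^4 = 31752504001 + 3795150120√70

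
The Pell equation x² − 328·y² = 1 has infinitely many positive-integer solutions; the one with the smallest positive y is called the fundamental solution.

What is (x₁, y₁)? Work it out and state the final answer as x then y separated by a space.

d=328: √d = [18; 9,36] (ℓ=2, even), read p_1/q_1
k=0  a_k=18  p_k/q_k = 18/1
k=1  a_k=9  p_k/q_k = 163/9
→ (163, 9).  Check: 163²=26569, 328·9²=26568, difference 1.

163 9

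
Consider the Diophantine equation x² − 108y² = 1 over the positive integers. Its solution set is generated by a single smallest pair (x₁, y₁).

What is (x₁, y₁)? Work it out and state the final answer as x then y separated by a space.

√108 → a₀=10, period (2,1,1,4,1,1,2,20); ℓ=8 even so k=7
step 0: (10, 1)  from 10·(1,0) + (0,1)
step 1: (21, 2)  from 2·(10,1) + (1,0)
…
step 3: (52, 5)  from 1·(31,3) + (21,2)
step 4: (239, 23)  from 4·(52,5) + (31,3)
step 5: (291, 28)  from 1·(239,23) + (52,5)
step 6: (530, 51)  from 1·(291,28) + (239,23)
step 7: (1351, 130)  from 2·(530,51) + (291,28)
fundamental: x₁=1351, y₁=130  (since 1825201 − 108·16900 = 1)

1351 130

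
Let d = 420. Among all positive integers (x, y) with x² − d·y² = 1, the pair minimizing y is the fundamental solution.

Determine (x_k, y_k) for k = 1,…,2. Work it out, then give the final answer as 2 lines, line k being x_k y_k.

[20; 2,40] for √420; ℓ=2 ⇒ convergent index 1
step 0: (20, 1)  from 20·(1,0) + (0,1)
step 1: (41, 2)  from 2·(20,1) + (1,0)
→ (41, 2).  Check: 41²=1681, 420·2²=1680, difference 1.
k=2:  x_2 = 41·41+420·2·2 = 3361,  y_2 = 41·2+2·41 = 164

41 2
3361 164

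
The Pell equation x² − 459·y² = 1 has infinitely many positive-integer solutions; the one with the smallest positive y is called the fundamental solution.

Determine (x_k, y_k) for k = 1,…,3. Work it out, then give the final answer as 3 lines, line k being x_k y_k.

499850 23331
499700044999 23324000700
499550134985000450 23317003499766669

√459 = [21; 2,2,1,4,21,4,1,2,2,42, …], period ℓ=10 (even) → k=9
k=0  a_k=21  p_k/q_k = 21/1
…
k=2  a_k=2  p_k/q_k = 107/5
k=3  a_k=1  p_k/q_k = 150/7
k=4  a_k=4  p_k/q_k = 707/33
…
k=8  a_k=2  p_k/q_k = 212079/9899
k=9  a_k=2  p_k/q_k = 499850/23331
fundamental: x₁=499850, y₁=23331  (since 249850022500 − 459·544335561 = 1)
k=2:  x_2 = 499850·499850+459·23331·23331 = 499700044999,  y_2 = 499850·23331+23331·499850 = 23324000700
k=3:  x_3 = 499850·499700044999+459·23331·23324000700 = 499550134985000450,  y_3 = 499850·23324000700+23331·499700044999 = 23317003499766669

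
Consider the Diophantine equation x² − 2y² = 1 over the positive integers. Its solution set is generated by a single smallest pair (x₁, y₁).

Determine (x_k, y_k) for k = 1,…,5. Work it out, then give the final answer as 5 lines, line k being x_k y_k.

3 2
17 12
99 70
577 408
3363 2378

√2 = [1; 2, …], period ℓ=1 (odd) → k=1
a_0=1:  p_0=1·1+0=1,  q_0=1·0+1=1
a_1=2:  p_1=2·1+1=3,  q_1=2·1+0=2
(x₁, y₁) = (3, 2);  3² − 2·2² = 1 ✓
(x_2, y_2) = (3·3 + 2·2·2, 3·2 + 2·3) = (17, 12)
(x_3, y_3) = (3·17 + 2·2·12, 3·12 + 2·17) = (99, 70)
(x_4, y_4) = (3·99 + 2·2·70, 3·70 + 2·99) = (577, 408)
(x_5, y_5) = (3·577 + 2·2·408, 3·408 + 2·577) = (3363, 2378)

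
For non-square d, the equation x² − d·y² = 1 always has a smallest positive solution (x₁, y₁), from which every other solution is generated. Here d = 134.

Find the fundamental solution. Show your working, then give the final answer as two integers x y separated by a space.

145925 12606

[11; 1,1,2,1,3,…,1,1,22] for √134; ℓ=14 ⇒ convergent index 13
k=0  a_k=11  p_k/q_k = 11/1
k=1  a_k=1  p_k/q_k = 12/1
k=2  a_k=1  p_k/q_k = 23/2
k=3  a_k=2  p_k/q_k = 58/5
k=4  a_k=1  p_k/q_k = 81/7
k=5  a_k=3  p_k/q_k = 301/26
k=6  a_k=1  p_k/q_k = 382/33
…
k=8  a_k=1  p_k/q_k = 4503/389
k=9  a_k=3  p_k/q_k = 17630/1523
…
k=11  a_k=2  p_k/q_k = 61896/5347
k=12  a_k=1  p_k/q_k = 84029/7259
k=13  a_k=1  p_k/q_k = 145925/12606
(x₁, y₁) = (145925, 12606);  145925² − 134·12606² = 1 ✓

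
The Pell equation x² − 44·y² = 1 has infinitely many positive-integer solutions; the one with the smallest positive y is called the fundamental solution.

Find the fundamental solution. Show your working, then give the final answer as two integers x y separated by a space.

199 30

√44 = [6; 1,1,1,2,1,1,1,12, …], period ℓ=8 (even) → k=7
a_0=6:  p_0=6·1+0=6,  q_0=6·0+1=1
…
a_2=1:  p_2=1·7+6=13,  q_2=1·1+1=2
a_3=1:  p_3=1·13+7=20,  q_3=1·2+1=3
a_4=2:  p_4=2·20+13=53,  q_4=2·3+2=8
…
a_6=1:  p_6=1·73+53=126,  q_6=1·11+8=19
a_7=1:  p_7=1·126+73=199,  q_7=1·19+11=30
(x₁, y₁) = (199, 30);  199² − 44·30² = 1 ✓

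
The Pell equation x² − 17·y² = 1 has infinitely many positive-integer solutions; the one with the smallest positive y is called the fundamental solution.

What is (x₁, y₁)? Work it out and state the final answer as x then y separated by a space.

√17 → a₀=4, period (8); ℓ=1 odd so k=1
k=0  a_k=4  p_k/q_k = 4/1
k=1  a_k=8  p_k/q_k = 33/8
fundamental: x₁=33, y₁=8  (since 1089 − 17·64 = 1)

33 8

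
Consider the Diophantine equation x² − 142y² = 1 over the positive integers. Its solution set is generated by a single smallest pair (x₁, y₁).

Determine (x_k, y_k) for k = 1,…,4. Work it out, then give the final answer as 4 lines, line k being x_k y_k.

√142 = [11; 1,10,1,22, …], period ℓ=4 (even) → k=3
step 0: (11, 1)  from 11·(1,0) + (0,1)
step 1: (12, 1)  from 1·(11,1) + (1,0)
step 2: (131, 11)  from 10·(12,1) + (11,1)
step 3: (143, 12)  from 1·(131,11) + (12,1)
fundamental: x₁=143, y₁=12  (since 20449 − 142·144 = 1)
(x_2, y_2) = (143·143 + 142·12·12, 143·12 + 12·143) = (40897, 3432)
(x_3, y_3) = (143·40897 + 142·12·3432, 143·3432 + 12·40897) = (11696399, 981540)
(x_4, y_4) = (143·11696399 + 142·12·981540, 143·981540 + 12·11696399) = (3345129217, 280717008)

143 12
40897 3432
11696399 981540
3345129217 280717008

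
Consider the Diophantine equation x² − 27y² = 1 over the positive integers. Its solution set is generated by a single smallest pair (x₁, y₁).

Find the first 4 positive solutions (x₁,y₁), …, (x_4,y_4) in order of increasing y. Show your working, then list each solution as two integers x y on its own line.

d=27: √d = [5; 5,10] (ℓ=2, even), read p_1/q_1
k=0  a_k=5  p_k/q_k = 5/1
k=1  a_k=5  p_k/q_k = 26/5
fundamental: x₁=26, y₁=5  (since 676 − 27·25 = 1)
k=2:  x_2 = 26·26+27·5·5 = 1351,  y_2 = 26·5+5·26 = 260
k=3:  x_3 = 26·1351+27·5·260 = 70226,  y_3 = 26·260+5·1351 = 13515
k=4:  x_4 = 26·70226+27·5·13515 = 3650401,  y_4 = 26·13515+5·70226 = 702520

26 5
1351 260
70226 13515
3650401 702520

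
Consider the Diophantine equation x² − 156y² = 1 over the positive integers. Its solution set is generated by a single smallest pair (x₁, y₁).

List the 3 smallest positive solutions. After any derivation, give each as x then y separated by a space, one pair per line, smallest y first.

25 2
1249 100
62425 4998

[12; 2,24] for √156; ℓ=2 ⇒ convergent index 1
a_0=12:  p_0=12·1+0=12,  q_0=12·0+1=1
a_1=2:  p_1=2·12+1=25,  q_1=2·1+0=2
(x₁, y₁) = (25, 2);  25² − 156·2² = 1 ✓
(x_2, y_2) = (25·25 + 156·2·2, 25·2 + 2·25) = (1249, 100)
(x_3, y_3) = (25·1249 + 156·2·100, 25·100 + 2·1249) = (62425, 4998)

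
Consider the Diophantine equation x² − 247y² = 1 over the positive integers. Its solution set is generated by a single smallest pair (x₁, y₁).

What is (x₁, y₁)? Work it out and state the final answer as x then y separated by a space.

85292 5427

d=247: √d = [15; 1,2,1,1,9,1,9,1,1,2,1,30] (ℓ=12, even), read p_11/q_11
i=0: a=15 ⇒ p=15, q=1
i=1: a=1 ⇒ p=16, q=1
…
i=3: a=1 ⇒ p=63, q=4
i=4: a=1 ⇒ p=110, q=7
i=5: a=9 ⇒ p=1053, q=67
i=6: a=1 ⇒ p=1163, q=74
…
i=8: a=1 ⇒ p=12683, q=807
i=9: a=1 ⇒ p=24203, q=1540
i=10: a=2 ⇒ p=61089, q=3887
i=11: a=1 ⇒ p=85292, q=5427
fundamental: x₁=85292, y₁=5427  (since 7274725264 − 247·29452329 = 1)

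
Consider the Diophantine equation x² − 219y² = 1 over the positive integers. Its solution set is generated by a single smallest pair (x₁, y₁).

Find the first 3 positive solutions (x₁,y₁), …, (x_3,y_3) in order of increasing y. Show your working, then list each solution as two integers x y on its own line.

74 5
10951 740
1620674 109515

√219 → a₀=14, period (1,3,1,28); ℓ=4 even so k=3
a_0=14:  p_0=14·1+0=14,  q_0=14·0+1=1
a_1=1:  p_1=1·14+1=15,  q_1=1·1+0=1
a_2=3:  p_2=3·15+14=59,  q_2=3·1+1=4
a_3=1:  p_3=1·59+15=74,  q_3=1·4+1=5
fundamental: x₁=74, y₁=5  (since 5476 − 219·25 = 1)
n=2: (74,5)∘(74,5) = (74·74+219·5·5, 74·5+5·74) = (10951,740)
n=3: (10951,740)∘(74,5) = (74·10951+219·5·740, 74·740+5·10951) = (1620674,109515)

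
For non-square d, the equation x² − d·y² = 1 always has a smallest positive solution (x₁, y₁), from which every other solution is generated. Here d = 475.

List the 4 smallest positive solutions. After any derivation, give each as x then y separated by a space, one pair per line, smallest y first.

57799 2652
6681448801 306565896
772362118440199 35438404443156
89283516160768675201 4096608676513381392

[21; 1,3,1,6,2,6,1,3,1,42] for √475; ℓ=10 ⇒ convergent index 9
a_0=21:  p_0=21·1+0=21,  q_0=21·0+1=1
…
a_3=1:  p_3=1·87+22=109,  q_3=1·4+1=5
a_4=6:  p_4=6·109+87=741,  q_4=6·5+4=34
a_5=2:  p_5=2·741+109=1591,  q_5=2·34+5=73
a_6=6:  p_6=6·1591+741=10287,  q_6=6·73+34=472
…
a_8=3:  p_8=3·11878+10287=45921,  q_8=3·545+472=2107
a_9=1:  p_9=1·45921+11878=57799,  q_9=1·2107+545=2652
fundamental: x₁=57799, y₁=2652  (since 3340724401 − 475·7033104 = 1)
k=2:  x_2 = 57799·57799+475·2652·2652 = 6681448801,  y_2 = 57799·2652+2652·57799 = 306565896
k=3:  x_3 = 57799·6681448801+475·2652·306565896 = 772362118440199,  y_3 = 57799·306565896+2652·6681448801 = 35438404443156
k=4:  x_4 = 57799·772362118440199+475·2652·35438404443156 = 89283516160768675201,  y_4 = 57799·35438404443156+2652·772362118440199 = 4096608676513381392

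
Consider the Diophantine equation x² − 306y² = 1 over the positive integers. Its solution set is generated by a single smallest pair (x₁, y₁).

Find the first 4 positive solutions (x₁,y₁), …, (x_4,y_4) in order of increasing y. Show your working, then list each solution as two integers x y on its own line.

[17; 2,34] for √306; ℓ=2 ⇒ convergent index 1
step 0: (17, 1)  from 17·(1,0) + (0,1)
step 1: (35, 2)  from 2·(17,1) + (1,0)
→ (35, 2).  Check: 35²=1225, 306·2²=1224, difference 1.
k=2:  x_2 = 35·35+306·2·2 = 2449,  y_2 = 35·2+2·35 = 140
k=3:  x_3 = 35·2449+306·2·140 = 171395,  y_3 = 35·140+2·2449 = 9798
k=4:  x_4 = 35·171395+306·2·9798 = 11995201,  y_4 = 35·9798+2·171395 = 685720

35 2
2449 140
171395 9798
11995201 685720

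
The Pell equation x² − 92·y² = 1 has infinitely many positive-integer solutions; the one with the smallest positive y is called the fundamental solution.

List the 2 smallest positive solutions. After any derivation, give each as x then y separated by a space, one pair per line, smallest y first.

√92 → a₀=9, period (1,1,2,4,2,1,1,18); ℓ=8 even so k=7
a_0=9:  p_0=9·1+0=9,  q_0=9·0+1=1
…
a_6=1:  p_6=1·470+211=681,  q_6=1·49+22=71
a_7=1:  p_7=1·681+470=1151,  q_7=1·71+49=120
→ (1151, 120).  Check: 1151²=1324801, 92·120²=1324800, difference 1.
(x_2, y_2) = (1151·1151 + 92·120·120, 1151·120 + 120·1151) = (2649601, 276240)

1151 120
2649601 276240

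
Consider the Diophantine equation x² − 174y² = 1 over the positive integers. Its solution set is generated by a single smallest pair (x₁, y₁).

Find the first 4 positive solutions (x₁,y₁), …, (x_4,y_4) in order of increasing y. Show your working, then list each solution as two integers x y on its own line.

√174 = [13; 5,4,5,26, …], period ℓ=4 (even) → k=3
i=0: a=13 ⇒ p=13, q=1
…
i=2: a=4 ⇒ p=277, q=21
i=3: a=5 ⇒ p=1451, q=110
(x₁, y₁) = (1451, 110);  1451² − 174·110² = 1 ✓
(1451+110√174)^2 = 4210801 + 319220√174
(1451+110√174)^3 = 12219743051 + 926376330√174
(1451+110√174)^4 = 35461690123201 + 2688343790440√174

1451 110
4210801 319220
12219743051 926376330
35461690123201 2688343790440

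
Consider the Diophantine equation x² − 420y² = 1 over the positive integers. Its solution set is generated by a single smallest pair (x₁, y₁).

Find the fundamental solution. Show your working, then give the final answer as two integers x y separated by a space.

[20; 2,40] for √420; ℓ=2 ⇒ convergent index 1
i=0: a=20 ⇒ p=20, q=1
i=1: a=2 ⇒ p=41, q=2
fundamental: x₁=41, y₁=2  (since 1681 − 420·4 = 1)

41 2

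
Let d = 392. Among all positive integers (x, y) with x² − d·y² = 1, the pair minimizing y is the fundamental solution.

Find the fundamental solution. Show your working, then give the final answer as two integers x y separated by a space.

99 5

[19; 1,3,1,38] for √392; ℓ=4 ⇒ convergent index 3
a_0=19:  p_0=19·1+0=19,  q_0=19·0+1=1
…
a_2=3:  p_2=3·20+19=79,  q_2=3·1+1=4
a_3=1:  p_3=1·79+20=99,  q_3=1·4+1=5
→ (99, 5).  Check: 99²=9801, 392·5²=9800, difference 1.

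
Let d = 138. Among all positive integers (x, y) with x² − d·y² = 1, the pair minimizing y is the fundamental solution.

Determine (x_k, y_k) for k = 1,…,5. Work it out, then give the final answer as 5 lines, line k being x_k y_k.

d=138: √d = [11; 1,2,1,22] (ℓ=4, even), read p_3/q_3
a_0=11:  p_0=11·1+0=11,  q_0=11·0+1=1
a_1=1:  p_1=1·11+1=12,  q_1=1·1+0=1
a_2=2:  p_2=2·12+11=35,  q_2=2·1+1=3
a_3=1:  p_3=1·35+12=47,  q_3=1·3+1=4
(x₁, y₁) = (47, 4);  47² − 138·4² = 1 ✓
(47+4√138)^2 = 4417 + 376√138
(47+4√138)^3 = 415151 + 35340√138
(47+4√138)^4 = 39019777 + 3321584√138
(47+4√138)^5 = 3667443887 + 312193556√138

47 4
4417 376
415151 35340
39019777 3321584
3667443887 312193556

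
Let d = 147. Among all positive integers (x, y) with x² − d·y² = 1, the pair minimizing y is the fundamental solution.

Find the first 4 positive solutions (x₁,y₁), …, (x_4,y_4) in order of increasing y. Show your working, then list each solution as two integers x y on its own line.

97 8
18817 1552
3650401 301080
708158977 58407968

[12; 8,24] for √147; ℓ=2 ⇒ convergent index 1
a_0=12:  p_0=12·1+0=12,  q_0=12·0+1=1
a_1=8:  p_1=8·12+1=97,  q_1=8·1+0=8
→ (97, 8).  Check: 97²=9409, 147·8²=9408, difference 1.
n=2: (97,8)∘(97,8) = (97·97+147·8·8, 97·8+8·97) = (18817,1552)
n=3: (18817,1552)∘(97,8) = (97·18817+147·8·1552, 97·1552+8·18817) = (3650401,301080)
n=4: (3650401,301080)∘(97,8) = (97·3650401+147·8·301080, 97·301080+8·3650401) = (708158977,58407968)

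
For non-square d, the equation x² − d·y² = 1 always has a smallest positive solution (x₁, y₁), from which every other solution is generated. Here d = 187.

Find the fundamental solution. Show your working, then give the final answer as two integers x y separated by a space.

d=187: √d = [13; 1,2,13,2,1,26] (ℓ=6, even), read p_5/q_5
k=0  a_k=13  p_k/q_k = 13/1
k=1  a_k=1  p_k/q_k = 14/1
k=2  a_k=2  p_k/q_k = 41/3
…
k=4  a_k=2  p_k/q_k = 1135/83
k=5  a_k=1  p_k/q_k = 1682/123
→ (1682, 123).  Check: 1682²=2829124, 187·123²=2829123, difference 1.

1682 123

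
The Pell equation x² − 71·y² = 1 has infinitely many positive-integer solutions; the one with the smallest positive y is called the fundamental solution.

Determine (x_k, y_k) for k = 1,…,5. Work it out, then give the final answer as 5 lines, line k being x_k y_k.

√71 → a₀=8, period (2,2,1,7,1,2,2,16); ℓ=8 even so k=7
a_0=8:  p_0=8·1+0=8,  q_0=8·0+1=1
…
a_3=1:  p_3=1·42+17=59,  q_3=1·5+2=7
…
a_5=1:  p_5=1·455+59=514,  q_5=1·54+7=61
a_6=2:  p_6=2·514+455=1483,  q_6=2·61+54=176
a_7=2:  p_7=2·1483+514=3480,  q_7=2·176+61=413
(x₁, y₁) = (3480, 413);  3480² − 71·413² = 1 ✓
(3480+413√71)^2 = 24220799 + 2874480√71
(3480+413√71)^3 = 168576757560 + 20006380387√71
(3480+413√71)^4 = 1173294208396801 + 139244404619040√71
(3480+413√71)^5 = 8166127521864977400 + 969141036142138013√71

3480 413
24220799 2874480
168576757560 20006380387
1173294208396801 139244404619040
8166127521864977400 969141036142138013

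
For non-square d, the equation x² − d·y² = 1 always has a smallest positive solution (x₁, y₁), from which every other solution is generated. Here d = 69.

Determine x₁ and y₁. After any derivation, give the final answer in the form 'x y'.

7775 936

√69 → a₀=8, period (3,3,1,4,1,3,3,16); ℓ=8 even so k=7
k=0  a_k=8  p_k/q_k = 8/1
…
k=2  a_k=3  p_k/q_k = 83/10
k=3  a_k=1  p_k/q_k = 108/13
k=4  a_k=4  p_k/q_k = 515/62
k=5  a_k=1  p_k/q_k = 623/75
k=6  a_k=3  p_k/q_k = 2384/287
k=7  a_k=3  p_k/q_k = 7775/936
fundamental: x₁=7775, y₁=936  (since 60450625 − 69·876096 = 1)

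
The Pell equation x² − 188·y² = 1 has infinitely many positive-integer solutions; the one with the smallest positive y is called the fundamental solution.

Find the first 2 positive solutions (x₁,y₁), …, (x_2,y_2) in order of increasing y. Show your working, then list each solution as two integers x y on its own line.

4607 336
42448897 3095904

√188 = [13; 1,2,2,6,2,2,1,26, …], period ℓ=8 (even) → k=7
i=0: a=13 ⇒ p=13, q=1
…
i=2: a=2 ⇒ p=41, q=3
i=3: a=2 ⇒ p=96, q=7
…
i=5: a=2 ⇒ p=1330, q=97
i=6: a=2 ⇒ p=3277, q=239
i=7: a=1 ⇒ p=4607, q=336
(x₁, y₁) = (4607, 336);  4607² − 188·336² = 1 ✓
(4607+336√188)^2 = 42448897 + 3095904√188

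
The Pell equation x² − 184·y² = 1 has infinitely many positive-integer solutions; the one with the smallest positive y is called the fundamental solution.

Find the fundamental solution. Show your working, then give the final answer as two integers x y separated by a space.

24335 1794

√184 → a₀=13, period (1,1,3,2,1,2,1,2,3,1,1,26); ℓ=12 even so k=11
a_0=13:  p_0=13·1+0=13,  q_0=13·0+1=1
a_1=1:  p_1=1·13+1=14,  q_1=1·1+0=1
a_2=1:  p_2=1·14+13=27,  q_2=1·1+1=2
…
a_4=2:  p_4=2·95+27=217,  q_4=2·7+2=16
a_5=1:  p_5=1·217+95=312,  q_5=1·16+7=23
a_6=2:  p_6=2·312+217=841,  q_6=2·23+16=62
a_7=1:  p_7=1·841+312=1153,  q_7=1·62+23=85
a_8=2:  p_8=2·1153+841=3147,  q_8=2·85+62=232
…
a_10=1:  p_10=1·10594+3147=13741,  q_10=1·781+232=1013
a_11=1:  p_11=1·13741+10594=24335,  q_11=1·1013+781=1794
→ (24335, 1794).  Check: 24335²=592192225, 184·1794²=592192224, difference 1.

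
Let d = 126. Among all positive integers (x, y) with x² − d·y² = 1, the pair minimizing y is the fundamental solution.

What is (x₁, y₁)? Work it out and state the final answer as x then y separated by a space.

d=126: √d = [11; 4,2,4,22] (ℓ=4, even), read p_3/q_3
k=0  a_k=11  p_k/q_k = 11/1
k=1  a_k=4  p_k/q_k = 45/4
k=2  a_k=2  p_k/q_k = 101/9
k=3  a_k=4  p_k/q_k = 449/40
(x₁, y₁) = (449, 40);  449² − 126·40² = 1 ✓

449 40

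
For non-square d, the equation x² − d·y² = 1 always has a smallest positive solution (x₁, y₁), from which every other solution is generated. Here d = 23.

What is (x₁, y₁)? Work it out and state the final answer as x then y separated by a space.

24 5

d=23: √d = [4; 1,3,1,8] (ℓ=4, even), read p_3/q_3
i=0: a=4 ⇒ p=4, q=1
…
i=2: a=3 ⇒ p=19, q=4
i=3: a=1 ⇒ p=24, q=5
(x₁, y₁) = (24, 5);  24² − 23·5² = 1 ✓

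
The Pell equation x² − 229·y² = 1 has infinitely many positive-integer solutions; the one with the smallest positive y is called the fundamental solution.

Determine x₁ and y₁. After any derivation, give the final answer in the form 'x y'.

√229 → a₀=15, period (7,1,1,7,30); ℓ=5 odd so k=9
k=0  a_k=15  p_k/q_k = 15/1
…
k=2  a_k=1  p_k/q_k = 121/8
…
k=4  a_k=7  p_k/q_k = 1710/113
k=5  a_k=30  p_k/q_k = 51527/3405
k=6  a_k=7  p_k/q_k = 362399/23948
k=7  a_k=1  p_k/q_k = 413926/27353
k=8  a_k=1  p_k/q_k = 776325/51301
k=9  a_k=7  p_k/q_k = 5848201/386460
fundamental: x₁=5848201, y₁=386460  (since 34201454936401 − 229·149351331600 = 1)

5848201 386460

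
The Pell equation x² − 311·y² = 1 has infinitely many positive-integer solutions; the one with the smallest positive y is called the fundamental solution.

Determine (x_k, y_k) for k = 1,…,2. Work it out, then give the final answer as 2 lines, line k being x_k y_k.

16883880 957397
570130807708799 32329152120720

√311 → a₀=17, period (1,1,1,2,1,…,1,1,34); ℓ=16 even so k=15
i=0: a=17 ⇒ p=17, q=1
…
i=3: a=1 ⇒ p=53, q=3
…
i=5: a=1 ⇒ p=194, q=11
i=6: a=6 ⇒ p=1305, q=74
…
i=8: a=17 ⇒ p=71158, q=4035
…
i=13: a=1 ⇒ p=6159373, q=349266
i=14: a=1 ⇒ p=10724507, q=608131
i=15: a=1 ⇒ p=16883880, q=957397
(x₁, y₁) = (16883880, 957397);  16883880² − 311·957397² = 1 ✓
n=2: (16883880,957397)∘(16883880,957397) = (16883880·16883880+311·957397·957397, 16883880·957397+957397·16883880) = (570130807708799,32329152120720)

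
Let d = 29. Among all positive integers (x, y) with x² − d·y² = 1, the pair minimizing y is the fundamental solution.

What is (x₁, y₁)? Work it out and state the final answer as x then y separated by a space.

9801 1820

√29 → a₀=5, period (2,1,1,2,10); ℓ=5 odd so k=9
a_0=5:  p_0=5·1+0=5,  q_0=5·0+1=1
…
a_3=1:  p_3=1·16+11=27,  q_3=1·3+2=5
a_4=2:  p_4=2·27+16=70,  q_4=2·5+3=13
a_5=10:  p_5=10·70+27=727,  q_5=10·13+5=135
a_6=2:  p_6=2·727+70=1524,  q_6=2·135+13=283
…
a_8=1:  p_8=1·2251+1524=3775,  q_8=1·418+283=701
a_9=2:  p_9=2·3775+2251=9801,  q_9=2·701+418=1820
→ (9801, 1820).  Check: 9801²=96059601, 29·1820²=96059600, difference 1.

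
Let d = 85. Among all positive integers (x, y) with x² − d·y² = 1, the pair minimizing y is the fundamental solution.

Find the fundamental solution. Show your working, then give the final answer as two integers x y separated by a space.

√85 = [9; 4,1,1,4,18, …], period ℓ=5 (odd) → k=9
i=0: a=9 ⇒ p=9, q=1
…
i=2: a=1 ⇒ p=46, q=5
i=3: a=1 ⇒ p=83, q=9
…
i=5: a=18 ⇒ p=6887, q=747
…
i=8: a=1 ⇒ p=62739, q=6805
i=9: a=4 ⇒ p=285769, q=30996
(x₁, y₁) = (285769, 30996);  285769² − 85·30996² = 1 ✓

285769 30996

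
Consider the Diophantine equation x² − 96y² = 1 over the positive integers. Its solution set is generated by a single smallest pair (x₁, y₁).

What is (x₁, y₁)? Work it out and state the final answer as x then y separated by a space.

49 5

√96 → a₀=9, period (1,3,1,18); ℓ=4 even so k=3
step 0: (9, 1)  from 9·(1,0) + (0,1)
step 1: (10, 1)  from 1·(9,1) + (1,0)
step 2: (39, 4)  from 3·(10,1) + (9,1)
step 3: (49, 5)  from 1·(39,4) + (10,1)
fundamental: x₁=49, y₁=5  (since 2401 − 96·25 = 1)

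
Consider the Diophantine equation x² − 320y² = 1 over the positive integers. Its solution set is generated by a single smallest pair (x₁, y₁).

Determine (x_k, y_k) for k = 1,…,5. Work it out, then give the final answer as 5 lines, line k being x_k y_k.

161 9
51841 2898
16692641 933147
5374978561 300470436
1730726404001 96750547245

√320 → a₀=17, period (1,7,1,34); ℓ=4 even so k=3
a_0=17:  p_0=17·1+0=17,  q_0=17·0+1=1
…
a_2=7:  p_2=7·18+17=143,  q_2=7·1+1=8
a_3=1:  p_3=1·143+18=161,  q_3=1·8+1=9
(x₁, y₁) = (161, 9);  161² − 320·9² = 1 ✓
(x_2, y_2) = (161·161 + 320·9·9, 161·9 + 9·161) = (51841, 2898)
(x_3, y_3) = (161·51841 + 320·9·2898, 161·2898 + 9·51841) = (16692641, 933147)
(x_4, y_4) = (161·16692641 + 320·9·933147, 161·933147 + 9·16692641) = (5374978561, 300470436)
(x_5, y_5) = (161·5374978561 + 320·9·300470436, 161·300470436 + 9·5374978561) = (1730726404001, 96750547245)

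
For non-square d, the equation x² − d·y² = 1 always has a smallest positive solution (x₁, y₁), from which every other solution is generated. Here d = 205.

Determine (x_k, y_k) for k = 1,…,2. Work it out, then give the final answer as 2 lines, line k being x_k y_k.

d=205: √d = [14; 3,6,1,4,1,6,3,28] (ℓ=8, even), read p_7/q_7
k=0  a_k=14  p_k/q_k = 14/1
k=1  a_k=3  p_k/q_k = 43/3
k=2  a_k=6  p_k/q_k = 272/19
k=3  a_k=1  p_k/q_k = 315/22
k=4  a_k=4  p_k/q_k = 1532/107
k=5  a_k=1  p_k/q_k = 1847/129
k=6  a_k=6  p_k/q_k = 12614/881
k=7  a_k=3  p_k/q_k = 39689/2772
fundamental: x₁=39689, y₁=2772  (since 1575216721 − 205·7683984 = 1)
(39689+2772√205)^2 = 3150433441 + 220035816√205

39689 2772
3150433441 220035816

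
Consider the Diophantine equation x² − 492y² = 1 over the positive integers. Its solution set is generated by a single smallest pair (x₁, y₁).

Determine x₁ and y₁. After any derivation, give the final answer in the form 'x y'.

29767 1342

√492 → a₀=22, period (5,1,1,10,1,1,5,44); ℓ=8 even so k=7
step 0: (22, 1)  from 22·(1,0) + (0,1)
step 1: (111, 5)  from 5·(22,1) + (1,0)
step 2: (133, 6)  from 1·(111,5) + (22,1)
step 3: (244, 11)  from 1·(133,6) + (111,5)
step 4: (2573, 116)  from 10·(244,11) + (133,6)
step 5: (2817, 127)  from 1·(2573,116) + (244,11)
step 6: (5390, 243)  from 1·(2817,127) + (2573,116)
step 7: (29767, 1342)  from 5·(5390,243) + (2817,127)
fundamental: x₁=29767, y₁=1342  (since 886074289 − 492·1800964 = 1)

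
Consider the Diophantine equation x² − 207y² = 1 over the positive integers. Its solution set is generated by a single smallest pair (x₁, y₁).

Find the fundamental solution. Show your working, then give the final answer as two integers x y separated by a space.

√207 = [14; 2,1,1,2,1,1,2,28, …], period ℓ=8 (even) → k=7
a_0=14:  p_0=14·1+0=14,  q_0=14·0+1=1
a_1=2:  p_1=2·14+1=29,  q_1=2·1+0=2
a_2=1:  p_2=1·29+14=43,  q_2=1·2+1=3
…
a_6=1:  p_6=1·259+187=446,  q_6=1·18+13=31
a_7=2:  p_7=2·446+259=1151,  q_7=2·31+18=80
→ (1151, 80).  Check: 1151²=1324801, 207·80²=1324800, difference 1.

1151 80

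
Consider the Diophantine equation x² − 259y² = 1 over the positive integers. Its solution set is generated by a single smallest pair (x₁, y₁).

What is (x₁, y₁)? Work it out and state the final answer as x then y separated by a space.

847225 52644

[16; 10,1,2,3,4,3,2,1,10,32] for √259; ℓ=10 ⇒ convergent index 9
k=0  a_k=16  p_k/q_k = 16/1
k=1  a_k=10  p_k/q_k = 161/10
…
k=5  a_k=4  p_k/q_k = 7403/460
k=6  a_k=3  p_k/q_k = 23931/1487
…
k=8  a_k=1  p_k/q_k = 79196/4921
k=9  a_k=10  p_k/q_k = 847225/52644
(x₁, y₁) = (847225, 52644);  847225² − 259·52644² = 1 ✓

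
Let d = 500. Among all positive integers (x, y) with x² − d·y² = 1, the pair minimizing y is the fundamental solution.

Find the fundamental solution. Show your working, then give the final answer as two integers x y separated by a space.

930249 41602

√500 → a₀=22, period (2,1,3,2,1,…,1,2,44); ℓ=14 even so k=13
i=0: a=22 ⇒ p=22, q=1
…
i=6: a=1 ⇒ p=1364, q=61
i=7: a=10 ⇒ p=14445, q=646
i=8: a=1 ⇒ p=15809, q=707
…
i=10: a=2 ⇒ p=76317, q=3413
i=11: a=3 ⇒ p=259205, q=11592
i=12: a=1 ⇒ p=335522, q=15005
i=13: a=2 ⇒ p=930249, q=41602
→ (930249, 41602).  Check: 930249²=865363202001, 500·41602²=865363202000, difference 1.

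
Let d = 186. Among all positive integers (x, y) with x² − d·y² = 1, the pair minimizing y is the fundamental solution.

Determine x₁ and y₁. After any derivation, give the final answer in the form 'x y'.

√186 → a₀=13, period (1,1,1,3,4,3,1,1,1,26); ℓ=10 even so k=9
k=0  a_k=13  p_k/q_k = 13/1
k=1  a_k=1  p_k/q_k = 14/1
k=2  a_k=1  p_k/q_k = 27/2
k=3  a_k=1  p_k/q_k = 41/3
…
k=5  a_k=4  p_k/q_k = 641/47
k=6  a_k=3  p_k/q_k = 2073/152
k=7  a_k=1  p_k/q_k = 2714/199
k=8  a_k=1  p_k/q_k = 4787/351
k=9  a_k=1  p_k/q_k = 7501/550
→ (7501, 550).  Check: 7501²=56265001, 186·550²=56265000, difference 1.

7501 550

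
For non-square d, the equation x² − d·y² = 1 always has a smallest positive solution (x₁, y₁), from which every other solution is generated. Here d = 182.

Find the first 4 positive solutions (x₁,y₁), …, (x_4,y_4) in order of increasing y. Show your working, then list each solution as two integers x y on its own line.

27 2
1457 108
78651 5830
4245697 314712

d=182: √d = [13; 2,26] (ℓ=2, even), read p_1/q_1
i=0: a=13 ⇒ p=13, q=1
i=1: a=2 ⇒ p=27, q=2
(x₁, y₁) = (27, 2);  27² − 182·2² = 1 ✓
(27+2√182)^2 = 1457 + 108√182
(27+2√182)^3 = 78651 + 5830√182
(27+2√182)^4 = 4245697 + 314712√182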